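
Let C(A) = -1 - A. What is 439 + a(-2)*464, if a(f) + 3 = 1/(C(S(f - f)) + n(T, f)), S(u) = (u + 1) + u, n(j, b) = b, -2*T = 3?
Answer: -1069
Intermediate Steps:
T = -3/2 (T = -½*3 = -3/2 ≈ -1.5000)
S(u) = 1 + 2*u (S(u) = (1 + u) + u = 1 + 2*u)
a(f) = -3 + 1/(-2 + f) (a(f) = -3 + 1/((-1 - (1 + 2*(f - f))) + f) = -3 + 1/((-1 - (1 + 2*0)) + f) = -3 + 1/((-1 - (1 + 0)) + f) = -3 + 1/((-1 - 1*1) + f) = -3 + 1/((-1 - 1) + f) = -3 + 1/(-2 + f))
439 + a(-2)*464 = 439 + ((7 - 3*(-2))/(-2 - 2))*464 = 439 + ((7 + 6)/(-4))*464 = 439 - ¼*13*464 = 439 - 13/4*464 = 439 - 1508 = -1069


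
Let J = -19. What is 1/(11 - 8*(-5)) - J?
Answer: 970/51 ≈ 19.020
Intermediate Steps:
1/(11 - 8*(-5)) - J = 1/(11 - 8*(-5)) - 1*(-19) = 1/(11 + 40) + 19 = 1/51 + 19 = 970/51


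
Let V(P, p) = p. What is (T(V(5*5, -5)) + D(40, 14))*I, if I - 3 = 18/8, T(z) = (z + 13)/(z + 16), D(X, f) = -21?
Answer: -4683/44 ≈ -106.43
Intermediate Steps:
T(z) = (13 + z)/(16 + z)
I = 21/4 (I = 3 + 18/8 = 3 + 18*(⅛) = 3 + 9/4 = 21/4 ≈ 5.2500)
(T(V(5*5, -5)) + D(40, 14))*I = ((13 - 5)/(16 - 5) - 21)*(21/4) = (8/11 - 21)*(21/4) = -223/11*21/4 = -4683/44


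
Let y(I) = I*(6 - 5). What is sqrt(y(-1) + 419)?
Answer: sqrt(418) ≈ 20.445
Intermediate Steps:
y(I) = I (y(I) = I*1 = I)
sqrt(y(-1) + 419) = sqrt(-1 + 419) = sqrt(418)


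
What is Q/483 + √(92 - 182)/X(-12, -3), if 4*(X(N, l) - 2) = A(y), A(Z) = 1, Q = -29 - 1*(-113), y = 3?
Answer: 4/23 + 4*I*√10/3 ≈ 0.17391 + 4.2164*I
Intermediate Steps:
Q = 84 (Q = -29 + 113 = 84)
X(N, l) = 9/4 (X(N, l) = 2 + (¼)*1 = 2 + ¼ = 9/4)
Q/483 + √(92 - 182)/X(-12, -3) = 84/483 + √(92 - 182)/(9/4) = 84*(1/483) + √(-90)*(4/9) = 4/23 + (3*I*√10)*(4/9) = 4/23 + 4*I*√10/3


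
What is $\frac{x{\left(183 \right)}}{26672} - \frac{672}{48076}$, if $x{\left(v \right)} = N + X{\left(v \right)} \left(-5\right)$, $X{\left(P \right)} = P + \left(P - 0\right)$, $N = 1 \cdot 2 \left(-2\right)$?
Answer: $- \frac{1894553}{22897912} \approx -0.082739$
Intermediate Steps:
$N = -4$ ($N = 2 \left(-2\right) = -4$)
$X{\left(P \right)} = 2 P$ ($X{\left(P \right)} = P + \left(P + 0\right) = P + P = 2 P$)
$x{\left(v \right)} = -4 - 10 v$ ($x{\left(v \right)} = -4 + 2 v \left(-5\right) = -4 - 10 v$)
$\frac{x{\left(183 \right)}}{26672} - \frac{672}{48076} = \frac{-4 - 1830}{26672} - \frac{672}{48076} = \left(-4 - 1830\right) \frac{1}{26672} - \frac{24}{1717} = \left(-1834\right) \frac{1}{26672} - \frac{24}{1717} = - \frac{917}{13336} - \frac{24}{1717} = - \frac{1894553}{22897912}$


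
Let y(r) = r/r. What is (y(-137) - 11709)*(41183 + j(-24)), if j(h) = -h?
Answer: -482451556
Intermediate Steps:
y(r) = 1
(y(-137) - 11709)*(41183 + j(-24)) = (1 - 11709)*(41183 - 1*(-24)) = -11708*(41183 + 24) = -11708*41207 = -482451556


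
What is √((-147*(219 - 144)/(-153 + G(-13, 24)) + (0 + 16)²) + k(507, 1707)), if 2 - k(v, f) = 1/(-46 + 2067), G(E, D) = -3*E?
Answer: √2092055930758/76798 ≈ 18.834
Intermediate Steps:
k(v, f) = 4041/2021 (k(v, f) = 2 - 1/(-46 + 2067) = 2 - 1/2021 = 4041/2021)
√((-147*(219 - 144)/(-153 + G(-13, 24)) + (0 + 16)²) + k(507, 1707)) = √((-147*(219 - 144)/(-153 - 3*(-13)) + (0 + 16)²) + 4041/2021) = √((-11025/(-153 + 39) + 16²) + 4041/2021) = √((-11025/(-114) + 256) + 4041/2021) = √((-11025*(-1)/114 + 256) + 4041/2021) = √((-147*(-25/38) + 256) + 4041/2021) = √((3675/38 + 256) + 4041/2021) = √(13403/38 + 4041/2021) = √(27241021/76798) = √2092055930758/76798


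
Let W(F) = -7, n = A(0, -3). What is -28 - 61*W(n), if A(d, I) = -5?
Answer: 399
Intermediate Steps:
n = -5
-28 - 61*W(n) = -28 - 61*(-7) = -28 + 427 = 399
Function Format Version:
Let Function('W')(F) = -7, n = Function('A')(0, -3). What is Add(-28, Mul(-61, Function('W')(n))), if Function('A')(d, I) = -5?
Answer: 399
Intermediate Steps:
n = -5
Add(-28, Mul(-61, Function('W')(n))) = Add(-28, Mul(-61, -7)) = Add(-28, 427) = 399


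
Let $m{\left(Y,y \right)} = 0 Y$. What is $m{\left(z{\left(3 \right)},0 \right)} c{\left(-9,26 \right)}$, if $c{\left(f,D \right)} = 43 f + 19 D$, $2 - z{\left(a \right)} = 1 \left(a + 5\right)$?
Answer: $0$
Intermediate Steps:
$z{\left(a \right)} = -3 - a$ ($z{\left(a \right)} = 2 - 1 \left(a + 5\right) = 2 - 1 \left(5 + a\right) = 2 - \left(5 + a\right) = -3 - a$)
$c{\left(f,D \right)} = 19 D + 43 f$
$m{\left(Y,y \right)} = 0$
$m{\left(z{\left(3 \right)},0 \right)} c{\left(-9,26 \right)} = 0 \left(19 \cdot 26 + 43 \left(-9\right)\right) = 0 \left(494 - 387\right) = 0 \cdot 107 = 0$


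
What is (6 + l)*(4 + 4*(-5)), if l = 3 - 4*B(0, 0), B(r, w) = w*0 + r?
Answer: -144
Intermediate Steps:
B(r, w) = r (B(r, w) = 0 + r = r)
l = 3 (l = 3 - 4*0 = 3 + 0 = 3)
(6 + l)*(4 + 4*(-5)) = (6 + 3)*(4 + 4*(-5)) = 9*(4 - 20) = 9*(-16) = -144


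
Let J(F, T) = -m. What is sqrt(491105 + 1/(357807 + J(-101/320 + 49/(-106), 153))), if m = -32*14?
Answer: 4*sqrt(3939479944085055)/358255 ≈ 700.79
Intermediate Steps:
m = -448
J(F, T) = 448 (J(F, T) = -1*(-448) = 448)
sqrt(491105 + 1/(357807 + J(-101/320 + 49/(-106), 153))) = sqrt(491105 + 1/(357807 + 448)) = sqrt(491105 + 1/358255) = sqrt(175940821776/358255) = 4*sqrt(3939479944085055)/358255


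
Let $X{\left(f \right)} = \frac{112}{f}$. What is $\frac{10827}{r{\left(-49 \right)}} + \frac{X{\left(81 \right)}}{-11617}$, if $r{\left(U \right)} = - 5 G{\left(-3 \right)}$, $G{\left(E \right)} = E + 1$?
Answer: $\frac{10187956859}{9409770} \approx 1082.7$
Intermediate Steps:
$G{\left(E \right)} = 1 + E$
$r{\left(U \right)} = 10$ ($r{\left(U \right)} = - 5 \left(1 - 3\right) = \left(-5\right) \left(-2\right) = 10$)
$\frac{10827}{r{\left(-49 \right)}} + \frac{X{\left(81 \right)}}{-11617} = \frac{10827}{10} + \frac{112 \cdot \frac{1}{81}}{-11617} = 10827 \cdot \frac{1}{10} + 112 \cdot \frac{1}{81} \left(- \frac{1}{11617}\right) = \frac{10827}{10} + \frac{112}{81} \left(- \frac{1}{11617}\right) = \frac{10827}{10} - \frac{112}{940977} = \frac{10187956859}{9409770}$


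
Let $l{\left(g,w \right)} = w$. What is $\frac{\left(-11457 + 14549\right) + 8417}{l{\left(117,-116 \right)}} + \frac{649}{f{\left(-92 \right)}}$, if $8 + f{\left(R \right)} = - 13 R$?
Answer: $- \frac{77258}{783} \approx -98.669$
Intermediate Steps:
$f{\left(R \right)} = -8 - 13 R$
$\frac{\left(-11457 + 14549\right) + 8417}{l{\left(117,-116 \right)}} + \frac{649}{f{\left(-92 \right)}} = \frac{\left(-11457 + 14549\right) + 8417}{-116} + \frac{649}{-8 - -1196} = \left(3092 + 8417\right) \left(- \frac{1}{116}\right) + \frac{649}{-8 + 1196} = 11509 \left(- \frac{1}{116}\right) + \frac{649}{1188} = - \frac{11509}{116} + 649 \cdot \frac{1}{1188} = - \frac{11509}{116} + \frac{59}{108} = - \frac{77258}{783}$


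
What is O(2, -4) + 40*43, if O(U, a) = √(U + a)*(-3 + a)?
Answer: 1720 - 7*I*√2 ≈ 1720.0 - 9.8995*I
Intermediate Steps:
O(2, -4) + 40*43 = √(2 - 4)*(-3 - 4) + 40*43 = √(-2)*(-7) + 1720 = (I*√2)*(-7) + 1720 = -7*I*√2 + 1720 = 1720 - 7*I*√2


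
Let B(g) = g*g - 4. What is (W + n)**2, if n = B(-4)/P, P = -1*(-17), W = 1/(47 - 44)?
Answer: 2809/2601 ≈ 1.0800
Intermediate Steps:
B(g) = -4 + g**2 (B(g) = g**2 - 4 = -4 + g**2)
W = 1/3 ≈ 0.33333
P = 17
n = 12/17 (n = (-4 + (-4)**2)/17 = (-4 + 16)*(1/17) = 12*(1/17) = 12/17 ≈ 0.70588)
(W + n)**2 = (1/3 + 12/17)**2 = (53/51)**2 = 2809/2601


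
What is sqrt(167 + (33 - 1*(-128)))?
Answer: 2*sqrt(82) ≈ 18.111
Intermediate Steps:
sqrt(167 + (33 - 1*(-128))) = sqrt(167 + (33 + 128)) = sqrt(167 + 161) = sqrt(328) = 2*sqrt(82)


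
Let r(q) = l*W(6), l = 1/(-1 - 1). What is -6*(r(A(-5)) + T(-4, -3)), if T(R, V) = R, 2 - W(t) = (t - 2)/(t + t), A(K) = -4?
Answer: 29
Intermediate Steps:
l = -½ (l = 1/(-2) = -½ ≈ -0.50000)
W(t) = 2 - (-2 + t)/(2*t) (W(t) = 2 - (t - 2)/(t + t) = 2 - (-2 + t)/(2*t))
r(q) = -⅚ (r(q) = -(3/2 + 1/6)/2 = -(3/2 + ⅙)/2 = -½*5/3 = -⅚)
-6*(r(A(-5)) + T(-4, -3)) = -6*(-⅚ - 4) = -6*(-29/6) = 29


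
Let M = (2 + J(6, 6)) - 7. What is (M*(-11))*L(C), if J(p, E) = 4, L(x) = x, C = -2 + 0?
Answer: -22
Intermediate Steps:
C = -2
M = -1 (M = (2 + 4) - 7 = 6 - 7 = -1)
(M*(-11))*L(C) = -1*(-11)*(-2) = 11*(-2) = -22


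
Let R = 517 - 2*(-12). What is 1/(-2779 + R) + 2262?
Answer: 5062355/2238 ≈ 2262.0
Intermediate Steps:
R = 541 (R = 517 - 1*(-24) = 517 + 24 = 541)
1/(-2779 + R) + 2262 = 1/(-2779 + 541) + 2262 = 1/(-2238) + 2262 = -1/2238 + 2262 = 5062355/2238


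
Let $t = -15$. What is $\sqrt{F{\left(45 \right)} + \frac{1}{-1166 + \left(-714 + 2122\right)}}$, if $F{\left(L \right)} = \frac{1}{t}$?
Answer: $\frac{i \sqrt{6810}}{330} \approx 0.25007 i$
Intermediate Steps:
$F{\left(L \right)} = - \frac{1}{15}$ ($F{\left(L \right)} = \frac{1}{-15} = - \frac{1}{15}$)
$\sqrt{F{\left(45 \right)} + \frac{1}{-1166 + \left(-714 + 2122\right)}} = \sqrt{- \frac{1}{15} + \frac{1}{-1166 + \left(-714 + 2122\right)}} = \sqrt{- \frac{1}{15} + \frac{1}{-1166 + 1408}} = \sqrt{- \frac{1}{15} + \frac{1}{242}} = \sqrt{- \frac{227}{3630}} = \frac{i \sqrt{6810}}{330}$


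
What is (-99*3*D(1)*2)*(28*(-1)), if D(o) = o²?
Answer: 16632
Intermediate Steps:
(-99*3*D(1)*2)*(28*(-1)) = (-99*3*1²*2)*(28*(-1)) = -99*3*1*2*(-28) = -297*2*(-28) = -99*6*(-28) = -594*(-28) = 16632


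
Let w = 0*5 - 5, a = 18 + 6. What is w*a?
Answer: -120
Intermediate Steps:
a = 24
w = -5 (w = 0 - 5 = -5)
w*a = -5*24 = -120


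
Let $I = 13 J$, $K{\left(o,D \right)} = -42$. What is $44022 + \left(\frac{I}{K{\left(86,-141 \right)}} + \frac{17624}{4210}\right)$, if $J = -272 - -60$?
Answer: $\frac{1949078252}{44205} \approx 44092.0$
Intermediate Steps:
$J = -212$ ($J = -272 + 60 = -212$)
$I = -2756$ ($I = 13 \left(-212\right) = -2756$)
$44022 + \left(\frac{I}{K{\left(86,-141 \right)}} + \frac{17624}{4210}\right) = 44022 + \left(- \frac{2756}{-42} + \frac{17624}{4210}\right) = 44022 + \left(\left(-2756\right) \left(- \frac{1}{42}\right) + 17624 \cdot \frac{1}{4210}\right) = 44022 + \left(\frac{1378}{21} + \frac{8812}{2105}\right) = 44022 + \frac{3085742}{44205} = \frac{1949078252}{44205}$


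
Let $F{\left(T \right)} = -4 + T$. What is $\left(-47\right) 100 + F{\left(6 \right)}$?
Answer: $-4698$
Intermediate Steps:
$\left(-47\right) 100 + F{\left(6 \right)} = \left(-47\right) 100 + \left(-4 + 6\right) = -4700 + 2 = -4698$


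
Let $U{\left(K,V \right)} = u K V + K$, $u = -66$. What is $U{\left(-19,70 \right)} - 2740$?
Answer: $85021$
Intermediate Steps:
$U{\left(K,V \right)} = K - 66 K V$ ($U{\left(K,V \right)} = - 66 K V + K = K - 66 K V$)
$U{\left(-19,70 \right)} - 2740 = - 19 \left(1 - 4620\right) - 2740 = \left(-19\right) \left(-4619\right) - 2740 = 87761 - 2740 = 85021$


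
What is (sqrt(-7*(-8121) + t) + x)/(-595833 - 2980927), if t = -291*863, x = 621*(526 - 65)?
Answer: -286281/3576760 - I*sqrt(194286)/3576760 ≈ -0.080039 - 0.00012323*I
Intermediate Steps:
x = 286281 (x = 621*461 = 286281)
t = -251133
(sqrt(-7*(-8121) + t) + x)/(-595833 - 2980927) = (sqrt(-7*(-8121) - 251133) + 286281)/(-595833 - 2980927) = (sqrt(56847 - 251133) + 286281)/(-3576760) = (sqrt(-194286) + 286281)*(-1/3576760) = (I*sqrt(194286) + 286281)*(-1/3576760) = (286281 + I*sqrt(194286))*(-1/3576760) = -286281/3576760 - I*sqrt(194286)/3576760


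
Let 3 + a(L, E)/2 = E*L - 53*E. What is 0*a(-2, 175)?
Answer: 0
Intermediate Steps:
a(L, E) = -6 - 106*E + 2*E*L (a(L, E) = -6 + 2*(E*L - 53*E) = -6 + 2*(-53*E + E*L) = -6 + (-106*E + 2*E*L) = -6 - 106*E + 2*E*L)
0*a(-2, 175) = 0*(-6 - 106*175 + 2*175*(-2)) = 0*(-6 - 18550 - 700) = 0*(-19256) = 0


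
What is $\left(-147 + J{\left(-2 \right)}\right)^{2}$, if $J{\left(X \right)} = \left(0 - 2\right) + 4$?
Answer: $21025$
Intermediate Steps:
$J{\left(X \right)} = 2$ ($J{\left(X \right)} = -2 + 4 = 2$)
$\left(-147 + J{\left(-2 \right)}\right)^{2} = \left(-147 + 2\right)^{2} = \left(-145\right)^{2} = 21025$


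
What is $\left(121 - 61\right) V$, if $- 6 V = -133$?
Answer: $1330$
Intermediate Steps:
$V = \frac{133}{6}$ ($V = \left(- \frac{1}{6}\right) \left(-133\right) = \frac{133}{6} \approx 22.167$)
$\left(121 - 61\right) V = \left(121 - 61\right) \frac{133}{6} = 60 \cdot \frac{133}{6} = 1330$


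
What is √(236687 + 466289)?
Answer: 16*√2746 ≈ 838.44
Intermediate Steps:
√(236687 + 466289) = √702976 = 16*√2746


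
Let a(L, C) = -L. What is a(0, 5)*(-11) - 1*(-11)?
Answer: 11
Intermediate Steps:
a(0, 5)*(-11) - 1*(-11) = -1*0*(-11) - 1*(-11) = 0*(-11) + 11 = 0 + 11 = 11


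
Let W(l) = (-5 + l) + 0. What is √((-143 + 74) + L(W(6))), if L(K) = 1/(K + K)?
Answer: I*√274/2 ≈ 8.2765*I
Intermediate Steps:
W(l) = -5 + l
L(K) = 1/(2*K)
√((-143 + 74) + L(W(6))) = √((-143 + 74) + 1/(2*(-5 + 6))) = √(-69 + (½)/1) = √(-69 + (½)*1) = √(-69 + ½) = √(-137/2) = I*√274/2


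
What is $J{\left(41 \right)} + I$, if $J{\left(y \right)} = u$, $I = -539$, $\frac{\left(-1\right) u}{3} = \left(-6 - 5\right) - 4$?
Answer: $-494$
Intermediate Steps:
$u = 45$ ($u = - 3 \left(\left(-6 - 5\right) - 4\right) = - 3 \left(-11 - 4\right) = \left(-3\right) \left(-15\right) = 45$)
$J{\left(y \right)} = 45$
$J{\left(41 \right)} + I = 45 - 539 = -494$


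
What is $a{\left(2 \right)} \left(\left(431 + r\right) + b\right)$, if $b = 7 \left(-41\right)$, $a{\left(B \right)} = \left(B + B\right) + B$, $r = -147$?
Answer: $-18$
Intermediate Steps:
$a{\left(B \right)} = 3 B$ ($a{\left(B \right)} = 2 B + B = 3 B$)
$b = -287$
$a{\left(2 \right)} \left(\left(431 + r\right) + b\right) = 3 \cdot 2 \left(\left(431 - 147\right) - 287\right) = 6 \left(284 - 287\right) = 6 \left(-3\right) = -18$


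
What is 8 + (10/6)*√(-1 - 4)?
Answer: 8 + 5*I*√5/3 ≈ 8.0 + 3.7268*I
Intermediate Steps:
8 + (10/6)*√(-1 - 4) = 8 + (10*(⅙))*√(-5) = 8 + 5*(I*√5)/3 = 8 + 5*I*√5/3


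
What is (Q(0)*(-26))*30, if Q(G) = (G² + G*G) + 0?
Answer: 0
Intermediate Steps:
Q(G) = 2*G² (Q(G) = (G² + G²) + 0 = 2*G² + 0 = 2*G²)
(Q(0)*(-26))*30 = ((2*0²)*(-26))*30 = ((2*0)*(-26))*30 = (0*(-26))*30 = 0*30 = 0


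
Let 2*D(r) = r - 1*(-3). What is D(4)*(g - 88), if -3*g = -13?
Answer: -1757/6 ≈ -292.83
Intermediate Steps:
D(r) = 3/2 + r/2 (D(r) = (r - 1*(-3))/2 = (r + 3)/2 = (3 + r)/2 = 3/2 + r/2)
g = 13/3 (g = -1/3*(-13) = 13/3 ≈ 4.3333)
D(4)*(g - 88) = (3/2 + (1/2)*4)*(13/3 - 88) = (3/2 + 2)*(-251/3) = (7/2)*(-251/3) = -1757/6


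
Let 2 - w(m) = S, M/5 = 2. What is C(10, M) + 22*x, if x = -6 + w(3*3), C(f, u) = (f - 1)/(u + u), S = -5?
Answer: 449/20 ≈ 22.450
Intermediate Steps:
M = 10 (M = 5*2 = 10)
w(m) = 7 (w(m) = 2 - 1*(-5) = 2 + 5 = 7)
C(f, u) = (-1 + f)/(2*u) (C(f, u) = (-1 + f)/((2*u)) = (-1 + f)*(1/(2*u)) = (-1 + f)/(2*u))
x = 1 (x = -6 + 7 = 1)
C(10, M) + 22*x = (½)*(-1 + 10)/10 + 22*1 = (½)*(⅒)*9 + 22 = 9/20 + 22 = 449/20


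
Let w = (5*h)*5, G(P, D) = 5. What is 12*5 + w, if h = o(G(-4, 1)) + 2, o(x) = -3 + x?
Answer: 160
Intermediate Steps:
h = 4 (h = (-3 + 5) + 2 = 2 + 2 = 4)
w = 100 (w = (5*4)*5 = 20*5 = 100)
12*5 + w = 12*5 + 100 = 60 + 100 = 160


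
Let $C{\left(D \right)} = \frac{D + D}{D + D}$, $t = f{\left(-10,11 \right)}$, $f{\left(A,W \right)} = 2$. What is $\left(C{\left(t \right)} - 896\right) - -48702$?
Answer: $47807$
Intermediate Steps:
$t = 2$
$C{\left(D \right)} = 1$ ($C{\left(D \right)} = \frac{2 D}{2 D} = 2 D \frac{1}{2 D} = 1$)
$\left(C{\left(t \right)} - 896\right) - -48702 = \left(1 - 896\right) - -48702 = \left(1 - 896\right) + 48702 = -895 + 48702 = 47807$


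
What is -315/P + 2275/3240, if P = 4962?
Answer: 342265/535896 ≈ 0.63868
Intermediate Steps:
-315/P + 2275/3240 = -315/4962 + 2275/3240 = -315*1/4962 + 2275*(1/3240) = -105/1654 + 455/648 = 342265/535896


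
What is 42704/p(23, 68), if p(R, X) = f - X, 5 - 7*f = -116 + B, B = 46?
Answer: -298928/401 ≈ -745.46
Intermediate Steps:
f = 75/7 (f = 5/7 - (-116 + 46)/7 = 5/7 - 1/7*(-70) = 5/7 + 10 = 75/7 ≈ 10.714)
p(R, X) = 75/7 - X
42704/p(23, 68) = 42704/(75/7 - 1*68) = 42704/(75/7 - 68) = 42704/(-401/7) = 42704*(-7/401) = -298928/401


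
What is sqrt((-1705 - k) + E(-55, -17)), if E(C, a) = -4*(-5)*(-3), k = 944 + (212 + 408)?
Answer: I*sqrt(3329) ≈ 57.698*I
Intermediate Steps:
k = 1564 (k = 944 + 620 = 1564)
E(C, a) = -60 (E(C, a) = 20*(-3) = -60)
sqrt((-1705 - k) + E(-55, -17)) = sqrt((-1705 - 1*1564) - 60) = sqrt((-1705 - 1564) - 60) = sqrt(-3269 - 60) = sqrt(-3329) = I*sqrt(3329)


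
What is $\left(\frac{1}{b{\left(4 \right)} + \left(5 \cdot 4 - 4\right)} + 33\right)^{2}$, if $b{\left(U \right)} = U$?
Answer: $\frac{436921}{400} \approx 1092.3$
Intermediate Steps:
$\left(\frac{1}{b{\left(4 \right)} + \left(5 \cdot 4 - 4\right)} + 33\right)^{2} = \left(\frac{1}{4 + \left(5 \cdot 4 - 4\right)} + 33\right)^{2} = \left(\frac{1}{4 + \left(20 - 4\right)} + 33\right)^{2} = \left(\frac{1}{4 + 16} + 33\right)^{2} = \left(\frac{1}{20} + 33\right)^{2} = \left(\frac{661}{20}\right)^{2} = \frac{436921}{400}$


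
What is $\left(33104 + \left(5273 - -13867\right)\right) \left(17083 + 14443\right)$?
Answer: $1647044344$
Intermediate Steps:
$\left(33104 + \left(5273 - -13867\right)\right) \left(17083 + 14443\right) = \left(33104 + \left(5273 + 13867\right)\right) 31526 = \left(33104 + 19140\right) 31526 = 52244 \cdot 31526 = 1647044344$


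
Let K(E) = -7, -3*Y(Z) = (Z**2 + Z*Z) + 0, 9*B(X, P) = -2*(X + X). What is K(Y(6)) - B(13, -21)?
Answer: -11/9 ≈ -1.2222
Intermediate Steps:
B(X, P) = -4*X/9 (B(X, P) = (-2*(X + X))/9 = (-4*X)/9 = -4*X/9)
Y(Z) = -2*Z**2/3 (Y(Z) = -((Z**2 + Z*Z) + 0)/3 = -((Z**2 + Z**2) + 0)/3 = -(2*Z**2 + 0)/3 = -2*Z**2/3)
K(Y(6)) - B(13, -21) = -7 - (-4)*13/9 = -7 - 1*(-52/9) = -7 + 52/9 = -11/9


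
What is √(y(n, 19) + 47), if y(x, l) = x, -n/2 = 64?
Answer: 9*I ≈ 9.0*I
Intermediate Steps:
n = -128 (n = -2*64 = -128)
√(y(n, 19) + 47) = √(-128 + 47) = √(-81) = 9*I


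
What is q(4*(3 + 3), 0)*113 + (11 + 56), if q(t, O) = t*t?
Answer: 65155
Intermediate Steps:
q(t, O) = t**2
q(4*(3 + 3), 0)*113 + (11 + 56) = (4*(3 + 3))**2*113 + (11 + 56) = (4*6)**2*113 + 67 = 24**2*113 + 67 = 576*113 + 67 = 65088 + 67 = 65155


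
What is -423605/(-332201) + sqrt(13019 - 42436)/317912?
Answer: 423605/332201 + I*sqrt(29417)/317912 ≈ 1.2751 + 0.0005395*I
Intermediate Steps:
-423605/(-332201) + sqrt(13019 - 42436)/317912 = -423605*(-1/332201) + sqrt(-29417)*(1/317912) = 423605/332201 + (I*sqrt(29417))*(1/317912) = 423605/332201 + I*sqrt(29417)/317912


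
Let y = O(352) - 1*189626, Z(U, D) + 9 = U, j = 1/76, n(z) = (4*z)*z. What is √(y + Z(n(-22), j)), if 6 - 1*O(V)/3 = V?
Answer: I*√188737 ≈ 434.44*I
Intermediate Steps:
O(V) = 18 - 3*V
n(z) = 4*z²
j = 1/76 ≈ 0.013158
Z(U, D) = -9 + U
y = -190664 (y = (18 - 3*352) - 1*189626 = (18 - 1056) - 189626 = -1038 - 189626 = -190664)
√(y + Z(n(-22), j)) = √(-190664 + (-9 + 4*(-22)²)) = √(-190664 + (-9 + 4*484)) = √(-190664 + (-9 + 1936)) = √(-190664 + 1927) = √(-188737) = I*√188737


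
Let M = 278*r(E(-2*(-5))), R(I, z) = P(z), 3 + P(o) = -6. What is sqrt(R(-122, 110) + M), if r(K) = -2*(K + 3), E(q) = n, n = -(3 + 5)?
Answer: sqrt(2771) ≈ 52.640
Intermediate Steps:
P(o) = -9 (P(o) = -3 - 6 = -9)
R(I, z) = -9
n = -8 (n = -1*8 = -8)
E(q) = -8
r(K) = -6 - 2*K (r(K) = -2*(3 + K) = -6 - 2*K)
M = 2780 (M = 278*(-6 - 2*(-8)) = 278*(-6 + 16) = 278*10 = 2780)
sqrt(R(-122, 110) + M) = sqrt(-9 + 2780) = sqrt(2771)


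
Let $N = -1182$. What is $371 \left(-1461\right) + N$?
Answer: $-543213$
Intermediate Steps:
$371 \left(-1461\right) + N = 371 \left(-1461\right) - 1182 = -542031 - 1182 = -543213$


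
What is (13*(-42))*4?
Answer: -2184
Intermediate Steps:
(13*(-42))*4 = -546*4 = -2184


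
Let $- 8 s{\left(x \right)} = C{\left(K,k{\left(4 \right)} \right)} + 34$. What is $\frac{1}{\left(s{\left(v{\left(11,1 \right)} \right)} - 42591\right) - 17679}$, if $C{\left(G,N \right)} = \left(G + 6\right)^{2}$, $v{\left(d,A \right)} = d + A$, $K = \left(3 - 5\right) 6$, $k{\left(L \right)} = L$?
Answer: $- \frac{4}{241115} \approx -1.659 \cdot 10^{-5}$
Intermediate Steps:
$K = -12$ ($K = \left(-2\right) 6 = -12$)
$v{\left(d,A \right)} = A + d$
$C{\left(G,N \right)} = \left(6 + G\right)^{2}$
$s{\left(x \right)} = - \frac{35}{4}$ ($s{\left(x \right)} = - \frac{\left(6 - 12\right)^{2} + 34}{8} = - \frac{\left(-6\right)^{2} + 34}{8} = - \frac{36 + 34}{8} = \left(- \frac{1}{8}\right) 70 = - \frac{35}{4}$)
$\frac{1}{\left(s{\left(v{\left(11,1 \right)} \right)} - 42591\right) - 17679} = \frac{1}{\left(- \frac{35}{4} - 42591\right) - 17679} = \frac{1}{- \frac{170399}{4} - 17679} = \frac{1}{- \frac{241115}{4}} = - \frac{4}{241115}$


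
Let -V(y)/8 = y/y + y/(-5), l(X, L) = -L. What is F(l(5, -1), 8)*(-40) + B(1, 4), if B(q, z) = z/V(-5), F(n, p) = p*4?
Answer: -5121/4 ≈ -1280.3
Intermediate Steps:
F(n, p) = 4*p
V(y) = -8 + 8*y/5 (V(y) = -8*(y/y + y/(-5)) = -8*(1 + y*(-⅕)) = -8*(1 - y/5) = -8 + 8*y/5)
B(q, z) = -z/16 (B(q, z) = z/(-8 + (8/5)*(-5)) = z/(-8 - 8) = z/(-16) = z*(-1/16) = -z/16)
F(l(5, -1), 8)*(-40) + B(1, 4) = (4*8)*(-40) - 1/16*4 = 32*(-40) - ¼ = -1280 - ¼ = -5121/4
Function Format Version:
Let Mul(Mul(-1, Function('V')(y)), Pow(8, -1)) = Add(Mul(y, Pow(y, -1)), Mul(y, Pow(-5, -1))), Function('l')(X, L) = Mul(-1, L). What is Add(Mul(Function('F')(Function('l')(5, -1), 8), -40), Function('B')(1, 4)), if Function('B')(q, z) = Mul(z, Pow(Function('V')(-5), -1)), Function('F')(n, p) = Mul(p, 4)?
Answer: Rational(-5121, 4) ≈ -1280.3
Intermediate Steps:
Function('F')(n, p) = Mul(4, p)
Function('V')(y) = Add(-8, Mul(Rational(8, 5), y)) (Function('V')(y) = Mul(-8, Add(Mul(y, Pow(y, -1)), Mul(y, Pow(-5, -1)))) = Mul(-8, Add(1, Mul(y, Rational(-1, 5)))) = Mul(-8, Add(1, Mul(Rational(-1, 5), y))) = Add(-8, Mul(Rational(8, 5), y)))
Function('B')(q, z) = Mul(Rational(-1, 16), z) (Function('B')(q, z) = Mul(z, Pow(Add(-8, Mul(Rational(8, 5), -5)), -1)) = Mul(z, Pow(Add(-8, -8), -1)) = Mul(z, Pow(-16, -1)) = Mul(z, Rational(-1, 16)) = Mul(Rational(-1, 16), z))
Add(Mul(Function('F')(Function('l')(5, -1), 8), -40), Function('B')(1, 4)) = Add(Mul(Mul(4, 8), -40), Mul(Rational(-1, 16), 4)) = Add(Mul(32, -40), Rational(-1, 4)) = Add(-1280, Rational(-1, 4)) = Rational(-5121, 4)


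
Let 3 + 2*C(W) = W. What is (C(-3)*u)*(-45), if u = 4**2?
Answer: 2160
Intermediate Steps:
C(W) = -3/2 + W/2
u = 16
(C(-3)*u)*(-45) = ((-3/2 + (1/2)*(-3))*16)*(-45) = ((-3/2 - 3/2)*16)*(-45) = -3*16*(-45) = -48*(-45) = 2160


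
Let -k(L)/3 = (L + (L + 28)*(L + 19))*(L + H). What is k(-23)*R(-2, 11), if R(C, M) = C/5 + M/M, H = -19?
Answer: -16254/5 ≈ -3250.8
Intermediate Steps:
R(C, M) = 1 + C/5 (R(C, M) = C*(⅕) + 1 = C/5 + 1 = 1 + C/5)
k(L) = -3*(-19 + L)*(L + (19 + L)*(28 + L)) (k(L) = -3*(L + (L + 28)*(L + 19))*(L - 19) = -3*(L + (28 + L)*(19 + L))*(-19 + L) = -3*(L + (19 + L)*(28 + L))*(-19 + L) = -3*(-19 + L)*(L + (19 + L)*(28 + L)))
k(-23)*R(-2, 11) = (30324 - 87*(-23)² - 3*(-23)³ + 1140*(-23))*(1 + (⅕)*(-2)) = (30324 - 87*529 - 3*(-12167) - 26220)*(1 - ⅖) = (30324 - 46023 + 36501 - 26220)*(⅗) = -5418*⅗ = -16254/5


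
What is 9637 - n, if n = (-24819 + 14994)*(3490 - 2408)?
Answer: 10640287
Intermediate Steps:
n = -10630650 (n = -9825*1082 = -10630650)
9637 - n = 9637 - 1*(-10630650) = 9637 + 10630650 = 10640287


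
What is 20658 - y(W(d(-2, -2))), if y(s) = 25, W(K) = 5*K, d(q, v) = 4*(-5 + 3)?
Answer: 20633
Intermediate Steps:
d(q, v) = -8 (d(q, v) = 4*(-2) = -8)
20658 - y(W(d(-2, -2))) = 20658 - 1*25 = 20658 - 25 = 20633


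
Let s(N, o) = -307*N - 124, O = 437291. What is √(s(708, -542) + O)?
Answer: √219811 ≈ 468.84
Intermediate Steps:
s(N, o) = -124 - 307*N
√(s(708, -542) + O) = √((-124 - 307*708) + 437291) = √((-124 - 217356) + 437291) = √(-217480 + 437291) = √219811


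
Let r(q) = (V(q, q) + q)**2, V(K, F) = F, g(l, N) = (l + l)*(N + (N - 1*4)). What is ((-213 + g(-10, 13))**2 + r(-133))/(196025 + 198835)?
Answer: 99433/78972 ≈ 1.2591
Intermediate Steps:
g(l, N) = 2*l*(-4 + 2*N) (g(l, N) = (2*l)*(N + (N - 4)) = (2*l)*(N + (-4 + N)) = (2*l)*(-4 + 2*N) = 2*l*(-4 + 2*N))
r(q) = 4*q**2 (r(q) = (q + q)**2 = (2*q)**2 = 4*q**2)
((-213 + g(-10, 13))**2 + r(-133))/(196025 + 198835) = ((-213 + 4*(-10)*(-2 + 13))**2 + 4*(-133)**2)/(196025 + 198835) = ((-213 + 4*(-10)*11)**2 + 4*17689)/394860 = ((-213 - 440)**2 + 70756)*(1/394860) = ((-653)**2 + 70756)*(1/394860) = (426409 + 70756)*(1/394860) = 497165*(1/394860) = 99433/78972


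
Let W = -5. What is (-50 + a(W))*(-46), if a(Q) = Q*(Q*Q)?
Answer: 8050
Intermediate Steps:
a(Q) = Q**3 (a(Q) = Q*Q**2 = Q**3)
(-50 + a(W))*(-46) = (-50 + (-5)**3)*(-46) = (-50 - 125)*(-46) = -175*(-46) = 8050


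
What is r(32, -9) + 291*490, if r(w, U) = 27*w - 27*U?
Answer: 143697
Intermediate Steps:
r(w, U) = -27*U + 27*w
r(32, -9) + 291*490 = (-27*(-9) + 27*32) + 291*490 = (243 + 864) + 142590 = 1107 + 142590 = 143697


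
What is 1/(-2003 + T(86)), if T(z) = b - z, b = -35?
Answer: -1/2124 ≈ -0.00047081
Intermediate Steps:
T(z) = -35 - z
1/(-2003 + T(86)) = 1/(-2003 + (-35 - 1*86)) = 1/(-2003 + (-35 - 86)) = 1/(-2003 - 121) = 1/(-2124) = -1/2124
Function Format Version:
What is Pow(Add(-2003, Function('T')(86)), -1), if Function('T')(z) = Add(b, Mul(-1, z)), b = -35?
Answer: Rational(-1, 2124) ≈ -0.00047081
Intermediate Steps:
Function('T')(z) = Add(-35, Mul(-1, z))
Pow(Add(-2003, Function('T')(86)), -1) = Pow(Add(-2003, Add(-35, Mul(-1, 86))), -1) = Pow(Add(-2003, Add(-35, -86)), -1) = Pow(Add(-2003, -121), -1) = Pow(-2124, -1) = Rational(-1, 2124)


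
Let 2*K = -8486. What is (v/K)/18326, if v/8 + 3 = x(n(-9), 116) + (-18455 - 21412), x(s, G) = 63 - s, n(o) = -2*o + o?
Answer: 22752/5554087 ≈ 0.0040964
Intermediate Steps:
K = -4243 (K = (1/2)*(-8486) = -4243)
n(o) = -o
v = -318528 (v = -24 + 8*((63 - (-1)*(-9)) + (-18455 - 21412)) = -24 + 8*((63 - 1*9) - 39867) = -24 + 8*((63 - 9) - 39867) = -24 + 8*(54 - 39867) = -24 + 8*(-39813) = -24 - 318504 = -318528)
(v/K)/18326 = -318528/(-4243)/18326 = -318528*(-1/4243)*(1/18326) = (318528/4243)*(1/18326) = 22752/5554087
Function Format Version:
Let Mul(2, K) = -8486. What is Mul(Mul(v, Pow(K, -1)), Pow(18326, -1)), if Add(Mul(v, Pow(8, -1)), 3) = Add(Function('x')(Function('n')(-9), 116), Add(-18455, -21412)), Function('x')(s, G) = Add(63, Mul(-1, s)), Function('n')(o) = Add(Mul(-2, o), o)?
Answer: Rational(22752, 5554087) ≈ 0.0040964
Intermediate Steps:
K = -4243 (K = Mul(Rational(1, 2), -8486) = -4243)
Function('n')(o) = Mul(-1, o)
v = -318528 (v = Add(-24, Mul(8, Add(Add(63, Mul(-1, Mul(-1, -9))), Add(-18455, -21412)))) = Add(-24, Mul(8, Add(Add(63, Mul(-1, 9)), -39867))) = Add(-24, Mul(8, Add(Add(63, -9), -39867))) = Add(-24, Mul(8, Add(54, -39867))) = Add(-24, Mul(8, -39813)) = Add(-24, -318504) = -318528)
Mul(Mul(v, Pow(K, -1)), Pow(18326, -1)) = Mul(Mul(-318528, Pow(-4243, -1)), Pow(18326, -1)) = Mul(Mul(-318528, Rational(-1, 4243)), Rational(1, 18326)) = Mul(Rational(318528, 4243), Rational(1, 18326)) = Rational(22752, 5554087)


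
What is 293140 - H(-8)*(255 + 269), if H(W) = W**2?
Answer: 259604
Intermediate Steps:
293140 - H(-8)*(255 + 269) = 293140 - (-8)**2*(255 + 269) = 293140 - 64*524 = 293140 - 1*33536 = 293140 - 33536 = 259604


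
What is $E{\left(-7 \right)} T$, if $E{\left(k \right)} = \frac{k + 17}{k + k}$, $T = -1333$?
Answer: $\frac{6665}{7} \approx 952.14$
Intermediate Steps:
$E{\left(k \right)} = \frac{17 + k}{2 k}$
$E{\left(-7 \right)} T = \frac{17 - 7}{2 \left(-7\right)} \left(-1333\right) = \frac{1}{2} \left(- \frac{1}{7}\right) 10 \left(-1333\right) = \left(- \frac{5}{7}\right) \left(-1333\right) = \frac{6665}{7}$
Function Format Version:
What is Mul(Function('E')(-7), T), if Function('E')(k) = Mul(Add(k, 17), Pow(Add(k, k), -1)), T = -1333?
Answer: Rational(6665, 7) ≈ 952.14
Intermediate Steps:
Function('E')(k) = Mul(Rational(1, 2), Pow(k, -1), Add(17, k)) (Function('E')(k) = Mul(Add(17, k), Pow(Mul(2, k), -1)) = Mul(Add(17, k), Mul(Rational(1, 2), Pow(k, -1))) = Mul(Rational(1, 2), Pow(k, -1), Add(17, k)))
Mul(Function('E')(-7), T) = Mul(Mul(Rational(1, 2), Pow(-7, -1), Add(17, -7)), -1333) = Mul(Mul(Rational(1, 2), Rational(-1, 7), 10), -1333) = Mul(Rational(-5, 7), -1333) = Rational(6665, 7)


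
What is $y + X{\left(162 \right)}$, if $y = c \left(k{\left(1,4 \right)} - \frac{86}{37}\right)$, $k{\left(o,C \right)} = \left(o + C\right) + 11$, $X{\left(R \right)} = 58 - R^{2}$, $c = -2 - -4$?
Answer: $- \frac{967870}{37} \approx -26159.0$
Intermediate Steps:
$c = 2$ ($c = -2 + 4 = 2$)
$k{\left(o,C \right)} = 11 + C + o$ ($k{\left(o,C \right)} = \left(C + o\right) + 11 = 11 + C + o$)
$y = \frac{1012}{37}$ ($y = 2 \left(\left(11 + 4 + 1\right) - \frac{86}{37}\right) = 2 \left(16 - \frac{86}{37}\right) = 2 \cdot \frac{506}{37} = \frac{1012}{37} \approx 27.351$)
$y + X{\left(162 \right)} = \frac{1012}{37} + \left(58 - 162^{2}\right) = \frac{1012}{37} + \left(58 - 26244\right) = \frac{1012}{37} - 26186 = - \frac{967870}{37}$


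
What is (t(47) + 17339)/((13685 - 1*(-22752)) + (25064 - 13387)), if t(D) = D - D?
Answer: 17339/48114 ≈ 0.36037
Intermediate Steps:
t(D) = 0
(t(47) + 17339)/((13685 - 1*(-22752)) + (25064 - 13387)) = (0 + 17339)/((13685 - 1*(-22752)) + (25064 - 13387)) = 17339/((13685 + 22752) + 11677) = 17339/(36437 + 11677) = 17339/48114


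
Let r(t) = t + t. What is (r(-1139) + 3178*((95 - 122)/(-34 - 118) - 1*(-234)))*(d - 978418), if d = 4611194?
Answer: 51210632057438/19 ≈ 2.6953e+12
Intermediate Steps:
r(t) = 2*t
(r(-1139) + 3178*((95 - 122)/(-34 - 118) - 1*(-234)))*(d - 978418) = (2*(-1139) + 3178*((95 - 122)/(-34 - 118) - 1*(-234)))*(4611194 - 978418) = (-2278 + 3178*(-27/(-152) + 234))*3632776 = (-2278 + 3178*(-27*(-1/152) + 234))*3632776 = (-2278 + 3178*(27/152 + 234))*3632776 = (-2278 + 3178*(35595/152))*3632776 = (-2278 + 56560455/76)*3632776 = (56387327/76)*3632776 = 51210632057438/19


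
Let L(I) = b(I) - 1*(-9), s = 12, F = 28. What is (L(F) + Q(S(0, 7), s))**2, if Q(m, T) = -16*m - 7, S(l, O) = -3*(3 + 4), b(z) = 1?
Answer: 114921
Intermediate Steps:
L(I) = 10 (L(I) = 1 - 1*(-9) = 1 + 9 = 10)
S(l, O) = -21 (S(l, O) = -3*7 = -21)
Q(m, T) = -7 - 16*m
(L(F) + Q(S(0, 7), s))**2 = (10 + (-7 - 16*(-21)))**2 = (10 + (-7 + 336))**2 = (10 + 329)**2 = 339**2 = 114921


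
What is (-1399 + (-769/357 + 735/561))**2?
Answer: 30219064912969/15421329 ≈ 1.9596e+6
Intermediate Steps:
(-1399 + (-769/357 + 735/561))**2 = (-1399 + (-769*1/357 + 735*(1/561)))**2 = (-1399 + (-769/357 + 245/187))**2 = (-1399 - 3314/3927)**2 = (-5497187/3927)**2 = 30219064912969/15421329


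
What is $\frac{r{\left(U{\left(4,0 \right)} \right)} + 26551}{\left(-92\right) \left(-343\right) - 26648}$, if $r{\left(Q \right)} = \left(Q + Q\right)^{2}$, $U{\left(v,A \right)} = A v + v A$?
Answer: $\frac{26551}{4908} \approx 5.4097$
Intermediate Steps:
$U{\left(v,A \right)} = 2 A v$ ($U{\left(v,A \right)} = A v + A v = 2 A v$)
$r{\left(Q \right)} = 4 Q^{2}$ ($r{\left(Q \right)} = \left(2 Q\right)^{2} = 4 Q^{2}$)
$\frac{r{\left(U{\left(4,0 \right)} \right)} + 26551}{\left(-92\right) \left(-343\right) - 26648} = \frac{4 \left(2 \cdot 0 \cdot 4\right)^{2} + 26551}{\left(-92\right) \left(-343\right) - 26648} = \frac{4 \cdot 0^{2} + 26551}{31556 - 26648} = \frac{4 \cdot 0 + 26551}{4908} = \left(0 + 26551\right) \frac{1}{4908} = 26551 \cdot \frac{1}{4908} = \frac{26551}{4908}$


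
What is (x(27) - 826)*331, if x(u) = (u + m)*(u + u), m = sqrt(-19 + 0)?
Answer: 209192 + 17874*I*sqrt(19) ≈ 2.0919e+5 + 77911.0*I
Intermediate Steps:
m = I*sqrt(19) (m = sqrt(-19) = I*sqrt(19) ≈ 4.3589*I)
x(u) = 2*u*(u + I*sqrt(19)) (x(u) = (u + I*sqrt(19))*(u + u) = (u + I*sqrt(19))*(2*u) = 2*u*(u + I*sqrt(19)))
(x(27) - 826)*331 = (2*27*(27 + I*sqrt(19)) - 826)*331 = ((1458 + 54*I*sqrt(19)) - 826)*331 = (632 + 54*I*sqrt(19))*331 = 209192 + 17874*I*sqrt(19)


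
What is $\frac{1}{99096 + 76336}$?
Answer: $\frac{1}{175432} \approx 5.7002 \cdot 10^{-6}$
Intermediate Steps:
$\frac{1}{99096 + 76336} = \frac{1}{175432}$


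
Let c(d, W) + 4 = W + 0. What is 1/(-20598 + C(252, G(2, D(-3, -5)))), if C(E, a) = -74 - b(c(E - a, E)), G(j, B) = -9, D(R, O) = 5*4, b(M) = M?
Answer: -1/20920 ≈ -4.7801e-5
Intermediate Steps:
c(d, W) = -4 + W (c(d, W) = -4 + (W + 0) = -4 + W)
D(R, O) = 20
C(E, a) = -70 - E (C(E, a) = -74 - (-4 + E) = -74 + (4 - E) = -70 - E)
1/(-20598 + C(252, G(2, D(-3, -5)))) = 1/(-20598 + (-70 - 1*252)) = 1/(-20598 + (-70 - 252)) = 1/(-20598 - 322) = 1/(-20920) = -1/20920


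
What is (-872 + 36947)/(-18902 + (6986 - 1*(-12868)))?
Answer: 36075/952 ≈ 37.894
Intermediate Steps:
(-872 + 36947)/(-18902 + (6986 - 1*(-12868))) = 36075/(-18902 + (6986 + 12868)) = 36075/(-18902 + 19854) = 36075/952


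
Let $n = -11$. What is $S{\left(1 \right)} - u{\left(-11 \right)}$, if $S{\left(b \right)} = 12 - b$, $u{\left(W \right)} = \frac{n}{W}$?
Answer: $10$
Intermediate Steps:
$u{\left(W \right)} = - \frac{11}{W}$
$S{\left(1 \right)} - u{\left(-11 \right)} = \left(12 - 1\right) - - \frac{11}{-11} = \left(12 - 1\right) - \left(-11\right) \left(- \frac{1}{11}\right) = 11 - 1 = 10$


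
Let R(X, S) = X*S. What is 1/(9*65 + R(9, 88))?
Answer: 1/1377 ≈ 0.00072622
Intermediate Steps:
R(X, S) = S*X
1/(9*65 + R(9, 88)) = 1/(9*65 + 88*9) = 1/(585 + 792) = 1/1377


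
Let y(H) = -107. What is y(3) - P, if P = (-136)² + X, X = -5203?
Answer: -13400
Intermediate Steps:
P = 13293 (P = (-136)² - 5203 = 18496 - 5203 = 13293)
y(3) - P = -107 - 1*13293 = -107 - 13293 = -13400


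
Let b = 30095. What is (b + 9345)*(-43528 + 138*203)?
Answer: -611872160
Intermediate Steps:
(b + 9345)*(-43528 + 138*203) = (30095 + 9345)*(-43528 + 138*203) = 39440*(-43528 + 28014) = 39440*(-15514) = -611872160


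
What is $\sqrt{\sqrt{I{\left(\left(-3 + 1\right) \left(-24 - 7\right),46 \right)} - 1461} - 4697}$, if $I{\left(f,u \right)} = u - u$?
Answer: $\sqrt{-4697 + i \sqrt{1461}} \approx 0.2789 + 68.535 i$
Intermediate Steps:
$I{\left(f,u \right)} = 0$
$\sqrt{\sqrt{I{\left(\left(-3 + 1\right) \left(-24 - 7\right),46 \right)} - 1461} - 4697} = \sqrt{\sqrt{0 - 1461} - 4697} = \sqrt{\sqrt{-1461} - 4697} = \sqrt{i \sqrt{1461} - 4697} = \sqrt{-4697 + i \sqrt{1461}}$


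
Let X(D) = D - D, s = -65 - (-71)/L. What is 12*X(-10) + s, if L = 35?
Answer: -2204/35 ≈ -62.971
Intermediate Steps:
s = -2204/35 (s = -65 - (-71)/35 = -65 - 1*(-71/35) = -65 + 71/35 = -2204/35 ≈ -62.971)
X(D) = 0
12*X(-10) + s = 12*0 - 2204/35 = 0 - 2204/35 = -2204/35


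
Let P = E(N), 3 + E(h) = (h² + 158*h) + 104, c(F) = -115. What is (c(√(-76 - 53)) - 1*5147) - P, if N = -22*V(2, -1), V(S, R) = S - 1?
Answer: -2371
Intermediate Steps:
V(S, R) = -1 + S
N = -22 (N = -22*(-1 + 2) = -22*1 = -22)
E(h) = 101 + h² + 158*h (E(h) = -3 + ((h² + 158*h) + 104) = -3 + (104 + h² + 158*h) = 101 + h² + 158*h)
P = -2891 (P = 101 + (-22)² + 158*(-22) = 101 + 484 - 3476 = -2891)
(c(√(-76 - 53)) - 1*5147) - P = (-115 - 1*5147) - 1*(-2891) = (-115 - 5147) + 2891 = -5262 + 2891 = -2371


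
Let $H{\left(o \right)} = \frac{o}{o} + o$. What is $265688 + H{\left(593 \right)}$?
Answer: $266282$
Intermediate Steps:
$H{\left(o \right)} = 1 + o$
$265688 + H{\left(593 \right)} = 265688 + \left(1 + 593\right) = 265688 + 594 = 266282$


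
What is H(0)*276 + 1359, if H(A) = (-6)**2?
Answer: 11295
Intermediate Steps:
H(A) = 36
H(0)*276 + 1359 = 36*276 + 1359 = 9936 + 1359 = 11295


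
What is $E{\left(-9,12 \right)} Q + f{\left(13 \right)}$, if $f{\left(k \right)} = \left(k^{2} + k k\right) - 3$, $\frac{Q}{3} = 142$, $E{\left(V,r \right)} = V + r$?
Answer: $1613$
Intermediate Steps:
$Q = 426$ ($Q = 3 \cdot 142 = 426$)
$f{\left(k \right)} = -3 + 2 k^{2}$ ($f{\left(k \right)} = \left(k^{2} + k^{2}\right) - 3 = 2 k^{2} - 3 = -3 + 2 k^{2}$)
$E{\left(-9,12 \right)} Q + f{\left(13 \right)} = \left(-9 + 12\right) 426 - \left(3 - 2 \cdot 13^{2}\right) = 3 \cdot 426 + \left(-3 + 2 \cdot 169\right) = 1278 + \left(-3 + 338\right) = 1278 + 335 = 1613$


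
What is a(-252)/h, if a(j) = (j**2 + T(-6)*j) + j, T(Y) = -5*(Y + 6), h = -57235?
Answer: -63252/57235 ≈ -1.1051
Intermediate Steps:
T(Y) = -30 - 5*Y (T(Y) = -5*(6 + Y) = -30 - 5*Y)
a(j) = j + j**2 (a(j) = (j**2 + (-30 - 5*(-6))*j) + j = (j**2 + (-30 + 30)*j) + j = (j**2 + 0*j) + j = (j**2 + 0) + j = j**2 + j = j + j**2)
a(-252)/h = -252*(1 - 252)/(-57235) = -252*(-251)*(-1/57235) = 63252*(-1/57235) = -63252/57235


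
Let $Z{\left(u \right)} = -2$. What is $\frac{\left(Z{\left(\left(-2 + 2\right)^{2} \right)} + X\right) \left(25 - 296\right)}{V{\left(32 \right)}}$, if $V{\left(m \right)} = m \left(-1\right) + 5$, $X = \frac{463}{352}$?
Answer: $- \frac{65311}{9504} \approx -6.8719$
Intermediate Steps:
$X = \frac{463}{352}$ ($X = 463 \cdot \frac{1}{352} = \frac{463}{352} \approx 1.3153$)
$V{\left(m \right)} = 5 - m$ ($V{\left(m \right)} = - m + 5 = 5 - m$)
$\frac{\left(Z{\left(\left(-2 + 2\right)^{2} \right)} + X\right) \left(25 - 296\right)}{V{\left(32 \right)}} = \frac{\left(-2 + \frac{463}{352}\right) \left(25 - 296\right)}{5 - 32} = \frac{\left(- \frac{241}{352}\right) \left(-271\right)}{5 - 32} = \frac{65311}{352 \left(-27\right)} = \frac{65311}{352} \left(- \frac{1}{27}\right) = - \frac{65311}{9504}$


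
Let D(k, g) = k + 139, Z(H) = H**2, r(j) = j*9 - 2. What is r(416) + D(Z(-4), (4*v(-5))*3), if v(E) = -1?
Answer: 3897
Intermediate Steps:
r(j) = -2 + 9*j (r(j) = 9*j - 2 = -2 + 9*j)
D(k, g) = 139 + k
r(416) + D(Z(-4), (4*v(-5))*3) = (-2 + 9*416) + (139 + (-4)**2) = (-2 + 3744) + (139 + 16) = 3742 + 155 = 3897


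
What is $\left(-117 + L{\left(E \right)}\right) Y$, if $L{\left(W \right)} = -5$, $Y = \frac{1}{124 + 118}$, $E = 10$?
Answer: $- \frac{61}{121} \approx -0.50413$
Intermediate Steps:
$Y = \frac{1}{242} \approx 0.0041322$
$\left(-117 + L{\left(E \right)}\right) Y = \left(-117 - 5\right) \frac{1}{242} = \left(-122\right) \frac{1}{242} = - \frac{61}{121}$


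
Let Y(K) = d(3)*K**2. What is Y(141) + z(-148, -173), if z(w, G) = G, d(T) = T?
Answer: 59470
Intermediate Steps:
Y(K) = 3*K**2
Y(141) + z(-148, -173) = 3*141**2 - 173 = 3*19881 - 173 = 59643 - 173 = 59470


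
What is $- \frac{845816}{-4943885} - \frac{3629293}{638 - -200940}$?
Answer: $- \frac{17772309325657}{996578450530} \approx -17.833$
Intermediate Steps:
$- \frac{845816}{-4943885} - \frac{3629293}{638 - -200940} = \left(-845816\right) \left(- \frac{1}{4943885}\right) - \frac{3629293}{638 + 200940} = \frac{845816}{4943885} - \frac{3629293}{201578} = - \frac{17772309325657}{996578450530}$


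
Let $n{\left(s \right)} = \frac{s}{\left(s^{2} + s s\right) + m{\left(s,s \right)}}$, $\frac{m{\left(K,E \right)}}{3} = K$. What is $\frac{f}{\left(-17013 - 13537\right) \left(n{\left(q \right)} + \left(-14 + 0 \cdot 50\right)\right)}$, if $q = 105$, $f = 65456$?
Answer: $\frac{6971064}{45534775} \approx 0.15309$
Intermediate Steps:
$m{\left(K,E \right)} = 3 K$
$n{\left(s \right)} = \frac{s}{2 s^{2} + 3 s}$ ($n{\left(s \right)} = \frac{s}{\left(s^{2} + s s\right) + 3 s} = \frac{s}{\left(s^{2} + s^{2}\right) + 3 s} = \frac{s}{2 s^{2} + 3 s}$)
$\frac{f}{\left(-17013 - 13537\right) \left(n{\left(q \right)} + \left(-14 + 0 \cdot 50\right)\right)} = \frac{65456}{\left(-17013 - 13537\right) \left(\frac{1}{3 + 2 \cdot 105} + \left(-14 + 0 \cdot 50\right)\right)} = \frac{65456}{\left(-30550\right) \left(\frac{1}{3 + 210} + \left(-14 + 0\right)\right)} = \frac{65456}{\left(-30550\right) \left(\frac{1}{213} - 14\right)} = \frac{65456}{\left(-30550\right) \left(- \frac{2981}{213}\right)} = \frac{65456}{\frac{91069550}{213}} = 65456 \cdot \frac{213}{91069550} = \frac{6971064}{45534775}$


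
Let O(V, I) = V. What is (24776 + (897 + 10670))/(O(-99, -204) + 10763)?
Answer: 36343/10664 ≈ 3.4080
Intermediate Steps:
(24776 + (897 + 10670))/(O(-99, -204) + 10763) = (24776 + (897 + 10670))/(-99 + 10763) = (24776 + 11567)/10664 = 36343*(1/10664) = 36343/10664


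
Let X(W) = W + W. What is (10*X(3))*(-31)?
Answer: -1860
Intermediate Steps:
X(W) = 2*W
(10*X(3))*(-31) = (10*(2*3))*(-31) = (10*6)*(-31) = 60*(-31) = -1860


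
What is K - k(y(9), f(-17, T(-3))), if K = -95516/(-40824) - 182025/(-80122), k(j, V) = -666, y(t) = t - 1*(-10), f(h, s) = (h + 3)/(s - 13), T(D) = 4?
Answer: 19584854225/29204469 ≈ 670.61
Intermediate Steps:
f(h, s) = (3 + h)/(-13 + s)
y(t) = 10 + t (y(t) = t + 10 = 10 + t)
K = 134677871/29204469 (K = -95516*(-1/40824) - 182025*(-1/80122) = 23879/10206 + 182025/80122 = 134677871/29204469 ≈ 4.6115)
K - k(y(9), f(-17, T(-3))) = 134677871/29204469 - 1*(-666) = 134677871/29204469 + 666 = 19584854225/29204469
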